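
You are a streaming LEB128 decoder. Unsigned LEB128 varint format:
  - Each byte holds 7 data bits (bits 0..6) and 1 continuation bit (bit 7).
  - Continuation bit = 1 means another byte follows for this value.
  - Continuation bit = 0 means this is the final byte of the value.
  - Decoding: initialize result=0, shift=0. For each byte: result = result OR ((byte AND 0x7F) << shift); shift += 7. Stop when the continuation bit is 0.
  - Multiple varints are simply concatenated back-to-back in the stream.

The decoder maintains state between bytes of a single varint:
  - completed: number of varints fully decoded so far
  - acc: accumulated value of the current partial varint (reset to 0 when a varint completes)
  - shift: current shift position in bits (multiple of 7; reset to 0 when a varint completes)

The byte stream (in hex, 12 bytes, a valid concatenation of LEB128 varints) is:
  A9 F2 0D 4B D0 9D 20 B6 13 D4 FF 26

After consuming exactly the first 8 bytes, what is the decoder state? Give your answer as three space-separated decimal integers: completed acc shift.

byte[0]=0xA9 cont=1 payload=0x29: acc |= 41<<0 -> completed=0 acc=41 shift=7
byte[1]=0xF2 cont=1 payload=0x72: acc |= 114<<7 -> completed=0 acc=14633 shift=14
byte[2]=0x0D cont=0 payload=0x0D: varint #1 complete (value=227625); reset -> completed=1 acc=0 shift=0
byte[3]=0x4B cont=0 payload=0x4B: varint #2 complete (value=75); reset -> completed=2 acc=0 shift=0
byte[4]=0xD0 cont=1 payload=0x50: acc |= 80<<0 -> completed=2 acc=80 shift=7
byte[5]=0x9D cont=1 payload=0x1D: acc |= 29<<7 -> completed=2 acc=3792 shift=14
byte[6]=0x20 cont=0 payload=0x20: varint #3 complete (value=528080); reset -> completed=3 acc=0 shift=0
byte[7]=0xB6 cont=1 payload=0x36: acc |= 54<<0 -> completed=3 acc=54 shift=7

Answer: 3 54 7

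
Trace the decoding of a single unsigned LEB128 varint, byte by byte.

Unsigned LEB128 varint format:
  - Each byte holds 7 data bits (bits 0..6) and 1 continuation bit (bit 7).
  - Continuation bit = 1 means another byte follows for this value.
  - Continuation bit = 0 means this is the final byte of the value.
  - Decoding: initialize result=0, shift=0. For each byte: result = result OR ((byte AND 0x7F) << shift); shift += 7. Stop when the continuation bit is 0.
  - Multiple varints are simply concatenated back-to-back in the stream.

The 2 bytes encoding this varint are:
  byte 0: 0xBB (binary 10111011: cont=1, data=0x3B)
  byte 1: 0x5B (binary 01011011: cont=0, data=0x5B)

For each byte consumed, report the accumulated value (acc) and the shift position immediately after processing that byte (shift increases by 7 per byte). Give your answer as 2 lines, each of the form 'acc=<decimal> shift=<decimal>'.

Answer: acc=59 shift=7
acc=11707 shift=14

Derivation:
byte 0=0xBB: payload=0x3B=59, contrib = 59<<0 = 59; acc -> 59, shift -> 7
byte 1=0x5B: payload=0x5B=91, contrib = 91<<7 = 11648; acc -> 11707, shift -> 14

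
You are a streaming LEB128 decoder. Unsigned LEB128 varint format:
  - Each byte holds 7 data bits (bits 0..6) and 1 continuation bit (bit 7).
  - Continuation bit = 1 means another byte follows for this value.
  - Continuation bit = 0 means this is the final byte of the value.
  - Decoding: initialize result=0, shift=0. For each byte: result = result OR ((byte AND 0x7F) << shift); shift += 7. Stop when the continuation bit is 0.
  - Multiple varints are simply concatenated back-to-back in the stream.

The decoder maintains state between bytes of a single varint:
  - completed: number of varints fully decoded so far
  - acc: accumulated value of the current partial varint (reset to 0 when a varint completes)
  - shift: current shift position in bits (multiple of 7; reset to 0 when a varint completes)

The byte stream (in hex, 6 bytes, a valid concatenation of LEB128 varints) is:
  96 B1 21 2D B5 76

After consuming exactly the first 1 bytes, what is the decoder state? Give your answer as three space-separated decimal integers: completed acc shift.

byte[0]=0x96 cont=1 payload=0x16: acc |= 22<<0 -> completed=0 acc=22 shift=7

Answer: 0 22 7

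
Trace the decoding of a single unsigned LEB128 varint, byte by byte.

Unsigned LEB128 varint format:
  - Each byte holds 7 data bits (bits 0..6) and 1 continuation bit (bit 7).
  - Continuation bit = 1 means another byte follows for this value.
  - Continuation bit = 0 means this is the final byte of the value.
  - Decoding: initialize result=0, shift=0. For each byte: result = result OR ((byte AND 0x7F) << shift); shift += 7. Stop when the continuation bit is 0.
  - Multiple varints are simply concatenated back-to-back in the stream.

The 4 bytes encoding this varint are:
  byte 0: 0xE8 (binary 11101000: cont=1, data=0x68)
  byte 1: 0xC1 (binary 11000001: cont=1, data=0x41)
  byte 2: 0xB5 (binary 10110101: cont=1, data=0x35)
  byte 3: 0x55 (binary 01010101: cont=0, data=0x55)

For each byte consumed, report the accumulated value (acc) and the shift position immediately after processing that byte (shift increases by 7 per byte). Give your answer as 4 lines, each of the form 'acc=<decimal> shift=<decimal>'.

byte 0=0xE8: payload=0x68=104, contrib = 104<<0 = 104; acc -> 104, shift -> 7
byte 1=0xC1: payload=0x41=65, contrib = 65<<7 = 8320; acc -> 8424, shift -> 14
byte 2=0xB5: payload=0x35=53, contrib = 53<<14 = 868352; acc -> 876776, shift -> 21
byte 3=0x55: payload=0x55=85, contrib = 85<<21 = 178257920; acc -> 179134696, shift -> 28

Answer: acc=104 shift=7
acc=8424 shift=14
acc=876776 shift=21
acc=179134696 shift=28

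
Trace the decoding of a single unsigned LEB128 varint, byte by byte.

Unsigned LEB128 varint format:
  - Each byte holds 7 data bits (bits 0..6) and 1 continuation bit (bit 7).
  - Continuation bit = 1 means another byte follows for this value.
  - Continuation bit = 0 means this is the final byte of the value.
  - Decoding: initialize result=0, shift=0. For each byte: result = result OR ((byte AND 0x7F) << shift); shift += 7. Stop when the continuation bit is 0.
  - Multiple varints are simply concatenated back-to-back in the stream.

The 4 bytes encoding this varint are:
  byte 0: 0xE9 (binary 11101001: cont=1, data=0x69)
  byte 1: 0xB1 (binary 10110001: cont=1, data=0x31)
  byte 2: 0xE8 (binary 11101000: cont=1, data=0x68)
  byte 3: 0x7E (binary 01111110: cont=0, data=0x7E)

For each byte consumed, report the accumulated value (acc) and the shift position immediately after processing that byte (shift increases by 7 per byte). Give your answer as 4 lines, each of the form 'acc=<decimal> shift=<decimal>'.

Answer: acc=105 shift=7
acc=6377 shift=14
acc=1710313 shift=21
acc=265951465 shift=28

Derivation:
byte 0=0xE9: payload=0x69=105, contrib = 105<<0 = 105; acc -> 105, shift -> 7
byte 1=0xB1: payload=0x31=49, contrib = 49<<7 = 6272; acc -> 6377, shift -> 14
byte 2=0xE8: payload=0x68=104, contrib = 104<<14 = 1703936; acc -> 1710313, shift -> 21
byte 3=0x7E: payload=0x7E=126, contrib = 126<<21 = 264241152; acc -> 265951465, shift -> 28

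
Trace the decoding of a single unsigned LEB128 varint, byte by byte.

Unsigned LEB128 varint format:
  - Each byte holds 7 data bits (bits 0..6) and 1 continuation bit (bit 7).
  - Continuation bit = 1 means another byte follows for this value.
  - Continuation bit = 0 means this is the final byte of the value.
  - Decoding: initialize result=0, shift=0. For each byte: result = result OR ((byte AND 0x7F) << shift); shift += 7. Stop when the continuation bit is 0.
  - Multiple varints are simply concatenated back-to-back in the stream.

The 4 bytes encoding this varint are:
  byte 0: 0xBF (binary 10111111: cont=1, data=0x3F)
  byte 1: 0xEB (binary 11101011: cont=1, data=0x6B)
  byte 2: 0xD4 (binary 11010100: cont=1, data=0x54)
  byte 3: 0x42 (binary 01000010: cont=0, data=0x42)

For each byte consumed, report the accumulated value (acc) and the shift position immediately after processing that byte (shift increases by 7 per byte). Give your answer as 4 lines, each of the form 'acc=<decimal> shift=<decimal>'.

byte 0=0xBF: payload=0x3F=63, contrib = 63<<0 = 63; acc -> 63, shift -> 7
byte 1=0xEB: payload=0x6B=107, contrib = 107<<7 = 13696; acc -> 13759, shift -> 14
byte 2=0xD4: payload=0x54=84, contrib = 84<<14 = 1376256; acc -> 1390015, shift -> 21
byte 3=0x42: payload=0x42=66, contrib = 66<<21 = 138412032; acc -> 139802047, shift -> 28

Answer: acc=63 shift=7
acc=13759 shift=14
acc=1390015 shift=21
acc=139802047 shift=28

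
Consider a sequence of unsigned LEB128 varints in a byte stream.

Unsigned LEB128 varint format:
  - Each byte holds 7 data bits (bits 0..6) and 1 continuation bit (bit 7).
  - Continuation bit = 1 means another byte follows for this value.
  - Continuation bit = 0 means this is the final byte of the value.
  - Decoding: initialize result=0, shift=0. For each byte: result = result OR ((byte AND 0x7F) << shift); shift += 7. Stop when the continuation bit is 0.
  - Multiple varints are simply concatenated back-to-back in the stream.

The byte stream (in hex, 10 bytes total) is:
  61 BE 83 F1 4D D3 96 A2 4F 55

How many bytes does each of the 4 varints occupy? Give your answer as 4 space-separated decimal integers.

Answer: 1 4 4 1

Derivation:
  byte[0]=0x61 cont=0 payload=0x61=97: acc |= 97<<0 -> acc=97 shift=7 [end]
Varint 1: bytes[0:1] = 61 -> value 97 (1 byte(s))
  byte[1]=0xBE cont=1 payload=0x3E=62: acc |= 62<<0 -> acc=62 shift=7
  byte[2]=0x83 cont=1 payload=0x03=3: acc |= 3<<7 -> acc=446 shift=14
  byte[3]=0xF1 cont=1 payload=0x71=113: acc |= 113<<14 -> acc=1851838 shift=21
  byte[4]=0x4D cont=0 payload=0x4D=77: acc |= 77<<21 -> acc=163332542 shift=28 [end]
Varint 2: bytes[1:5] = BE 83 F1 4D -> value 163332542 (4 byte(s))
  byte[5]=0xD3 cont=1 payload=0x53=83: acc |= 83<<0 -> acc=83 shift=7
  byte[6]=0x96 cont=1 payload=0x16=22: acc |= 22<<7 -> acc=2899 shift=14
  byte[7]=0xA2 cont=1 payload=0x22=34: acc |= 34<<14 -> acc=559955 shift=21
  byte[8]=0x4F cont=0 payload=0x4F=79: acc |= 79<<21 -> acc=166234963 shift=28 [end]
Varint 3: bytes[5:9] = D3 96 A2 4F -> value 166234963 (4 byte(s))
  byte[9]=0x55 cont=0 payload=0x55=85: acc |= 85<<0 -> acc=85 shift=7 [end]
Varint 4: bytes[9:10] = 55 -> value 85 (1 byte(s))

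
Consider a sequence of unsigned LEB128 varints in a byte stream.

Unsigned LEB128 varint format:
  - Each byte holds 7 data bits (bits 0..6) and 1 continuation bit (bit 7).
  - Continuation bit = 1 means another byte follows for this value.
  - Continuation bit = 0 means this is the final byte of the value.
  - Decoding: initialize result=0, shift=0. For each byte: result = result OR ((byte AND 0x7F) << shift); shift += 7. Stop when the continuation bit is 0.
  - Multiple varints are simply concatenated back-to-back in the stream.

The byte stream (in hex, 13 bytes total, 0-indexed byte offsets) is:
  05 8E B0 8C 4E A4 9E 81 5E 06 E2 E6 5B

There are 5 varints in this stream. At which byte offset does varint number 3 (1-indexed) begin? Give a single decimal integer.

Answer: 5

Derivation:
  byte[0]=0x05 cont=0 payload=0x05=5: acc |= 5<<0 -> acc=5 shift=7 [end]
Varint 1: bytes[0:1] = 05 -> value 5 (1 byte(s))
  byte[1]=0x8E cont=1 payload=0x0E=14: acc |= 14<<0 -> acc=14 shift=7
  byte[2]=0xB0 cont=1 payload=0x30=48: acc |= 48<<7 -> acc=6158 shift=14
  byte[3]=0x8C cont=1 payload=0x0C=12: acc |= 12<<14 -> acc=202766 shift=21
  byte[4]=0x4E cont=0 payload=0x4E=78: acc |= 78<<21 -> acc=163780622 shift=28 [end]
Varint 2: bytes[1:5] = 8E B0 8C 4E -> value 163780622 (4 byte(s))
  byte[5]=0xA4 cont=1 payload=0x24=36: acc |= 36<<0 -> acc=36 shift=7
  byte[6]=0x9E cont=1 payload=0x1E=30: acc |= 30<<7 -> acc=3876 shift=14
  byte[7]=0x81 cont=1 payload=0x01=1: acc |= 1<<14 -> acc=20260 shift=21
  byte[8]=0x5E cont=0 payload=0x5E=94: acc |= 94<<21 -> acc=197152548 shift=28 [end]
Varint 3: bytes[5:9] = A4 9E 81 5E -> value 197152548 (4 byte(s))
  byte[9]=0x06 cont=0 payload=0x06=6: acc |= 6<<0 -> acc=6 shift=7 [end]
Varint 4: bytes[9:10] = 06 -> value 6 (1 byte(s))
  byte[10]=0xE2 cont=1 payload=0x62=98: acc |= 98<<0 -> acc=98 shift=7
  byte[11]=0xE6 cont=1 payload=0x66=102: acc |= 102<<7 -> acc=13154 shift=14
  byte[12]=0x5B cont=0 payload=0x5B=91: acc |= 91<<14 -> acc=1504098 shift=21 [end]
Varint 5: bytes[10:13] = E2 E6 5B -> value 1504098 (3 byte(s))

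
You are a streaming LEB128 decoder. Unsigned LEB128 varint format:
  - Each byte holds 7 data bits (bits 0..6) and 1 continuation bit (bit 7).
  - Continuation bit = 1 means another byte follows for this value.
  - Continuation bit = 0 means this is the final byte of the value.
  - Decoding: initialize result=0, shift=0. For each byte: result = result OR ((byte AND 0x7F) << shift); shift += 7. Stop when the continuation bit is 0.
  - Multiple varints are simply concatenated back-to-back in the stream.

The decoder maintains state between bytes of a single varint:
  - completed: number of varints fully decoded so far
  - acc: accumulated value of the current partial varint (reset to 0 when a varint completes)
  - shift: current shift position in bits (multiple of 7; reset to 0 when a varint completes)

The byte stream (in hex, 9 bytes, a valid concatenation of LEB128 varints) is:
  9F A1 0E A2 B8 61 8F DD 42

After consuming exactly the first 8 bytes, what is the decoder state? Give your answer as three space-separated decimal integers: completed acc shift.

byte[0]=0x9F cont=1 payload=0x1F: acc |= 31<<0 -> completed=0 acc=31 shift=7
byte[1]=0xA1 cont=1 payload=0x21: acc |= 33<<7 -> completed=0 acc=4255 shift=14
byte[2]=0x0E cont=0 payload=0x0E: varint #1 complete (value=233631); reset -> completed=1 acc=0 shift=0
byte[3]=0xA2 cont=1 payload=0x22: acc |= 34<<0 -> completed=1 acc=34 shift=7
byte[4]=0xB8 cont=1 payload=0x38: acc |= 56<<7 -> completed=1 acc=7202 shift=14
byte[5]=0x61 cont=0 payload=0x61: varint #2 complete (value=1596450); reset -> completed=2 acc=0 shift=0
byte[6]=0x8F cont=1 payload=0x0F: acc |= 15<<0 -> completed=2 acc=15 shift=7
byte[7]=0xDD cont=1 payload=0x5D: acc |= 93<<7 -> completed=2 acc=11919 shift=14

Answer: 2 11919 14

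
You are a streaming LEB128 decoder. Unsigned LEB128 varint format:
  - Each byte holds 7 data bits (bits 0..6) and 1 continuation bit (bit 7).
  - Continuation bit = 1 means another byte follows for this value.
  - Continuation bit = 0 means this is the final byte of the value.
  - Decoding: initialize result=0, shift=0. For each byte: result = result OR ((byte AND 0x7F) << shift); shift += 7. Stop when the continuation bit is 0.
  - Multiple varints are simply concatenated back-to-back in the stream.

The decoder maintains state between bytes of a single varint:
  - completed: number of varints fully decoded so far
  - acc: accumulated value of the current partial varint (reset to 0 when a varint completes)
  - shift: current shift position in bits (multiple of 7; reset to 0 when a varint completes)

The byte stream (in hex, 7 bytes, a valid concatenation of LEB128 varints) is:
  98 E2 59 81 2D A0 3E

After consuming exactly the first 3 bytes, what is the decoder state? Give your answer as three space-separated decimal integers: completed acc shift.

byte[0]=0x98 cont=1 payload=0x18: acc |= 24<<0 -> completed=0 acc=24 shift=7
byte[1]=0xE2 cont=1 payload=0x62: acc |= 98<<7 -> completed=0 acc=12568 shift=14
byte[2]=0x59 cont=0 payload=0x59: varint #1 complete (value=1470744); reset -> completed=1 acc=0 shift=0

Answer: 1 0 0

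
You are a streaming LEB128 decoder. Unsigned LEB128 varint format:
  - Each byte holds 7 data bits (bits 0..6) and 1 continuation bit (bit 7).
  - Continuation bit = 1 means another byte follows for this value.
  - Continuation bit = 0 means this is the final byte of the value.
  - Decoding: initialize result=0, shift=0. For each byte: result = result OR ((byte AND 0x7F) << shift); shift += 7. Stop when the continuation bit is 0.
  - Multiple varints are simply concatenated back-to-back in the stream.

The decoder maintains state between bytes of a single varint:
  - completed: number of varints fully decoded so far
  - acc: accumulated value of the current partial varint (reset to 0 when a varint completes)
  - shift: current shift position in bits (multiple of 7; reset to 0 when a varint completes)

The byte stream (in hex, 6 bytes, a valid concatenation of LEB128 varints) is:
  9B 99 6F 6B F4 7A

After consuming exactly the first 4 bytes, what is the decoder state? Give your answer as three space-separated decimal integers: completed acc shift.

byte[0]=0x9B cont=1 payload=0x1B: acc |= 27<<0 -> completed=0 acc=27 shift=7
byte[1]=0x99 cont=1 payload=0x19: acc |= 25<<7 -> completed=0 acc=3227 shift=14
byte[2]=0x6F cont=0 payload=0x6F: varint #1 complete (value=1821851); reset -> completed=1 acc=0 shift=0
byte[3]=0x6B cont=0 payload=0x6B: varint #2 complete (value=107); reset -> completed=2 acc=0 shift=0

Answer: 2 0 0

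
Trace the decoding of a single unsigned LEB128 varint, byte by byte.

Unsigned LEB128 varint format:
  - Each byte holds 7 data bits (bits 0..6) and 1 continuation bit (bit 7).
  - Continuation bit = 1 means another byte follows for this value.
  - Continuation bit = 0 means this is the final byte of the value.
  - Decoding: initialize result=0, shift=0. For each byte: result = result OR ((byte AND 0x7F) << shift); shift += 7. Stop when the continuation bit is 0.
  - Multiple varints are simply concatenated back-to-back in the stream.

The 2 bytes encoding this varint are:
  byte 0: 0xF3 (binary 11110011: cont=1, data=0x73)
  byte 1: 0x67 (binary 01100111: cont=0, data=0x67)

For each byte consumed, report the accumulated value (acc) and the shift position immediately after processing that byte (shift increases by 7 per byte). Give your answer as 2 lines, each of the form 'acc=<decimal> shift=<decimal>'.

byte 0=0xF3: payload=0x73=115, contrib = 115<<0 = 115; acc -> 115, shift -> 7
byte 1=0x67: payload=0x67=103, contrib = 103<<7 = 13184; acc -> 13299, shift -> 14

Answer: acc=115 shift=7
acc=13299 shift=14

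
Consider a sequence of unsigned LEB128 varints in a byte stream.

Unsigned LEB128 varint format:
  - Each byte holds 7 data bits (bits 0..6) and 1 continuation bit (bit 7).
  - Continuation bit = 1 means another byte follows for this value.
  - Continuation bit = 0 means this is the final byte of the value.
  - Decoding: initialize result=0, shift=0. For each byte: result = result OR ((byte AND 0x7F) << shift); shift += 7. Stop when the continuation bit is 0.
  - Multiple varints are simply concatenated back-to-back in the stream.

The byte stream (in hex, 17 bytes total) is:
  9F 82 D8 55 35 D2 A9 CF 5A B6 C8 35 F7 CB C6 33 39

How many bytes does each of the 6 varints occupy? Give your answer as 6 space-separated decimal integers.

  byte[0]=0x9F cont=1 payload=0x1F=31: acc |= 31<<0 -> acc=31 shift=7
  byte[1]=0x82 cont=1 payload=0x02=2: acc |= 2<<7 -> acc=287 shift=14
  byte[2]=0xD8 cont=1 payload=0x58=88: acc |= 88<<14 -> acc=1442079 shift=21
  byte[3]=0x55 cont=0 payload=0x55=85: acc |= 85<<21 -> acc=179699999 shift=28 [end]
Varint 1: bytes[0:4] = 9F 82 D8 55 -> value 179699999 (4 byte(s))
  byte[4]=0x35 cont=0 payload=0x35=53: acc |= 53<<0 -> acc=53 shift=7 [end]
Varint 2: bytes[4:5] = 35 -> value 53 (1 byte(s))
  byte[5]=0xD2 cont=1 payload=0x52=82: acc |= 82<<0 -> acc=82 shift=7
  byte[6]=0xA9 cont=1 payload=0x29=41: acc |= 41<<7 -> acc=5330 shift=14
  byte[7]=0xCF cont=1 payload=0x4F=79: acc |= 79<<14 -> acc=1299666 shift=21
  byte[8]=0x5A cont=0 payload=0x5A=90: acc |= 90<<21 -> acc=190043346 shift=28 [end]
Varint 3: bytes[5:9] = D2 A9 CF 5A -> value 190043346 (4 byte(s))
  byte[9]=0xB6 cont=1 payload=0x36=54: acc |= 54<<0 -> acc=54 shift=7
  byte[10]=0xC8 cont=1 payload=0x48=72: acc |= 72<<7 -> acc=9270 shift=14
  byte[11]=0x35 cont=0 payload=0x35=53: acc |= 53<<14 -> acc=877622 shift=21 [end]
Varint 4: bytes[9:12] = B6 C8 35 -> value 877622 (3 byte(s))
  byte[12]=0xF7 cont=1 payload=0x77=119: acc |= 119<<0 -> acc=119 shift=7
  byte[13]=0xCB cont=1 payload=0x4B=75: acc |= 75<<7 -> acc=9719 shift=14
  byte[14]=0xC6 cont=1 payload=0x46=70: acc |= 70<<14 -> acc=1156599 shift=21
  byte[15]=0x33 cont=0 payload=0x33=51: acc |= 51<<21 -> acc=108111351 shift=28 [end]
Varint 5: bytes[12:16] = F7 CB C6 33 -> value 108111351 (4 byte(s))
  byte[16]=0x39 cont=0 payload=0x39=57: acc |= 57<<0 -> acc=57 shift=7 [end]
Varint 6: bytes[16:17] = 39 -> value 57 (1 byte(s))

Answer: 4 1 4 3 4 1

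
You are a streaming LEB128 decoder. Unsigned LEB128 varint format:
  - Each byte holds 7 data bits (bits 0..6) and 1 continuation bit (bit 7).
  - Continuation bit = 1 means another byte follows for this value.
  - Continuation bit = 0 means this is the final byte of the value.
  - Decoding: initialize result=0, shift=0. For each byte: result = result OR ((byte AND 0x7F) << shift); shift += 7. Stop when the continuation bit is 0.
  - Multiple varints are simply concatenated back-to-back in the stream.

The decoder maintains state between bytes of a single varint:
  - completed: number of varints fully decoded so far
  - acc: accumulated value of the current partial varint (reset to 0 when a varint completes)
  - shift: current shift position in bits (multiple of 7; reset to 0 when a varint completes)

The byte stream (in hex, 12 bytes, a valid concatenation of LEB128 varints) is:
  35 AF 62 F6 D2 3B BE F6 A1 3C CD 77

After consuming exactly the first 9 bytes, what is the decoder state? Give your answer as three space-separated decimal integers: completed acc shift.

Answer: 3 555838 21

Derivation:
byte[0]=0x35 cont=0 payload=0x35: varint #1 complete (value=53); reset -> completed=1 acc=0 shift=0
byte[1]=0xAF cont=1 payload=0x2F: acc |= 47<<0 -> completed=1 acc=47 shift=7
byte[2]=0x62 cont=0 payload=0x62: varint #2 complete (value=12591); reset -> completed=2 acc=0 shift=0
byte[3]=0xF6 cont=1 payload=0x76: acc |= 118<<0 -> completed=2 acc=118 shift=7
byte[4]=0xD2 cont=1 payload=0x52: acc |= 82<<7 -> completed=2 acc=10614 shift=14
byte[5]=0x3B cont=0 payload=0x3B: varint #3 complete (value=977270); reset -> completed=3 acc=0 shift=0
byte[6]=0xBE cont=1 payload=0x3E: acc |= 62<<0 -> completed=3 acc=62 shift=7
byte[7]=0xF6 cont=1 payload=0x76: acc |= 118<<7 -> completed=3 acc=15166 shift=14
byte[8]=0xA1 cont=1 payload=0x21: acc |= 33<<14 -> completed=3 acc=555838 shift=21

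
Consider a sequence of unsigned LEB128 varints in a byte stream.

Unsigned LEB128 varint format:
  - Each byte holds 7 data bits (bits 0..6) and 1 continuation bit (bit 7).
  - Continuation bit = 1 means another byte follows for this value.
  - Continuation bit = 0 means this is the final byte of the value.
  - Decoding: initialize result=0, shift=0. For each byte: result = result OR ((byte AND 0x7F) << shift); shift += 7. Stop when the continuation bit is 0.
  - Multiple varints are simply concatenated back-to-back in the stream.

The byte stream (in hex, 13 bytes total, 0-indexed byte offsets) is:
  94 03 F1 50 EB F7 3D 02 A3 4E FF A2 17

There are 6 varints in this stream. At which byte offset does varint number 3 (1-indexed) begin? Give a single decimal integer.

  byte[0]=0x94 cont=1 payload=0x14=20: acc |= 20<<0 -> acc=20 shift=7
  byte[1]=0x03 cont=0 payload=0x03=3: acc |= 3<<7 -> acc=404 shift=14 [end]
Varint 1: bytes[0:2] = 94 03 -> value 404 (2 byte(s))
  byte[2]=0xF1 cont=1 payload=0x71=113: acc |= 113<<0 -> acc=113 shift=7
  byte[3]=0x50 cont=0 payload=0x50=80: acc |= 80<<7 -> acc=10353 shift=14 [end]
Varint 2: bytes[2:4] = F1 50 -> value 10353 (2 byte(s))
  byte[4]=0xEB cont=1 payload=0x6B=107: acc |= 107<<0 -> acc=107 shift=7
  byte[5]=0xF7 cont=1 payload=0x77=119: acc |= 119<<7 -> acc=15339 shift=14
  byte[6]=0x3D cont=0 payload=0x3D=61: acc |= 61<<14 -> acc=1014763 shift=21 [end]
Varint 3: bytes[4:7] = EB F7 3D -> value 1014763 (3 byte(s))
  byte[7]=0x02 cont=0 payload=0x02=2: acc |= 2<<0 -> acc=2 shift=7 [end]
Varint 4: bytes[7:8] = 02 -> value 2 (1 byte(s))
  byte[8]=0xA3 cont=1 payload=0x23=35: acc |= 35<<0 -> acc=35 shift=7
  byte[9]=0x4E cont=0 payload=0x4E=78: acc |= 78<<7 -> acc=10019 shift=14 [end]
Varint 5: bytes[8:10] = A3 4E -> value 10019 (2 byte(s))
  byte[10]=0xFF cont=1 payload=0x7F=127: acc |= 127<<0 -> acc=127 shift=7
  byte[11]=0xA2 cont=1 payload=0x22=34: acc |= 34<<7 -> acc=4479 shift=14
  byte[12]=0x17 cont=0 payload=0x17=23: acc |= 23<<14 -> acc=381311 shift=21 [end]
Varint 6: bytes[10:13] = FF A2 17 -> value 381311 (3 byte(s))

Answer: 4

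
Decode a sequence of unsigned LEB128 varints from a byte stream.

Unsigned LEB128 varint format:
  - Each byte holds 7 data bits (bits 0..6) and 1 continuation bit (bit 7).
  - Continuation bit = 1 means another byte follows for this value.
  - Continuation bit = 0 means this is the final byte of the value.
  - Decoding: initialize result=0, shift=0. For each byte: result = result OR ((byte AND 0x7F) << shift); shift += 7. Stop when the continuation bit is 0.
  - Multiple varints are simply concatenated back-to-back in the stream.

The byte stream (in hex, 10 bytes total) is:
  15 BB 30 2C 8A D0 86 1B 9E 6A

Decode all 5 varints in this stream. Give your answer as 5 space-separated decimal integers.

Answer: 21 6203 44 56731658 13598

Derivation:
  byte[0]=0x15 cont=0 payload=0x15=21: acc |= 21<<0 -> acc=21 shift=7 [end]
Varint 1: bytes[0:1] = 15 -> value 21 (1 byte(s))
  byte[1]=0xBB cont=1 payload=0x3B=59: acc |= 59<<0 -> acc=59 shift=7
  byte[2]=0x30 cont=0 payload=0x30=48: acc |= 48<<7 -> acc=6203 shift=14 [end]
Varint 2: bytes[1:3] = BB 30 -> value 6203 (2 byte(s))
  byte[3]=0x2C cont=0 payload=0x2C=44: acc |= 44<<0 -> acc=44 shift=7 [end]
Varint 3: bytes[3:4] = 2C -> value 44 (1 byte(s))
  byte[4]=0x8A cont=1 payload=0x0A=10: acc |= 10<<0 -> acc=10 shift=7
  byte[5]=0xD0 cont=1 payload=0x50=80: acc |= 80<<7 -> acc=10250 shift=14
  byte[6]=0x86 cont=1 payload=0x06=6: acc |= 6<<14 -> acc=108554 shift=21
  byte[7]=0x1B cont=0 payload=0x1B=27: acc |= 27<<21 -> acc=56731658 shift=28 [end]
Varint 4: bytes[4:8] = 8A D0 86 1B -> value 56731658 (4 byte(s))
  byte[8]=0x9E cont=1 payload=0x1E=30: acc |= 30<<0 -> acc=30 shift=7
  byte[9]=0x6A cont=0 payload=0x6A=106: acc |= 106<<7 -> acc=13598 shift=14 [end]
Varint 5: bytes[8:10] = 9E 6A -> value 13598 (2 byte(s))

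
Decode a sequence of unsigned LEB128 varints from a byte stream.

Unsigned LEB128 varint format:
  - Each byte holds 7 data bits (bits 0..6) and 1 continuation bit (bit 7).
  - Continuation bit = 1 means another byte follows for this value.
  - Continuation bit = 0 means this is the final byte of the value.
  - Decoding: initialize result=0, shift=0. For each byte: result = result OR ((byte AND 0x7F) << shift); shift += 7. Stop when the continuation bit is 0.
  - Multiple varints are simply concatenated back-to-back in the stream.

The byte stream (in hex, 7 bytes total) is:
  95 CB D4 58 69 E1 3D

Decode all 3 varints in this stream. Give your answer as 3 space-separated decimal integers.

  byte[0]=0x95 cont=1 payload=0x15=21: acc |= 21<<0 -> acc=21 shift=7
  byte[1]=0xCB cont=1 payload=0x4B=75: acc |= 75<<7 -> acc=9621 shift=14
  byte[2]=0xD4 cont=1 payload=0x54=84: acc |= 84<<14 -> acc=1385877 shift=21
  byte[3]=0x58 cont=0 payload=0x58=88: acc |= 88<<21 -> acc=185935253 shift=28 [end]
Varint 1: bytes[0:4] = 95 CB D4 58 -> value 185935253 (4 byte(s))
  byte[4]=0x69 cont=0 payload=0x69=105: acc |= 105<<0 -> acc=105 shift=7 [end]
Varint 2: bytes[4:5] = 69 -> value 105 (1 byte(s))
  byte[5]=0xE1 cont=1 payload=0x61=97: acc |= 97<<0 -> acc=97 shift=7
  byte[6]=0x3D cont=0 payload=0x3D=61: acc |= 61<<7 -> acc=7905 shift=14 [end]
Varint 3: bytes[5:7] = E1 3D -> value 7905 (2 byte(s))

Answer: 185935253 105 7905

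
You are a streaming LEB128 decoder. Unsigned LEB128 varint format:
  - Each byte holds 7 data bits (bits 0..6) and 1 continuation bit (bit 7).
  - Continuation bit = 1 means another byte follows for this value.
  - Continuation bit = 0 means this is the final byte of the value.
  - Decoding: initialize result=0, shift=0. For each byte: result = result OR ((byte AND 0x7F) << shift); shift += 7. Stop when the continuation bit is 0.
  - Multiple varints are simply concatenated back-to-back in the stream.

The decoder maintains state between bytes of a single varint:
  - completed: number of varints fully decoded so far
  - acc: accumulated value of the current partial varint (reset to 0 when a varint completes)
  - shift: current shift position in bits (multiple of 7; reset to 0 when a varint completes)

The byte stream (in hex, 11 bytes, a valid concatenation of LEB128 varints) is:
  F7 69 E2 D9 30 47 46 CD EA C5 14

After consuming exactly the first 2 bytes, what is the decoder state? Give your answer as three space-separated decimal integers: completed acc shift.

byte[0]=0xF7 cont=1 payload=0x77: acc |= 119<<0 -> completed=0 acc=119 shift=7
byte[1]=0x69 cont=0 payload=0x69: varint #1 complete (value=13559); reset -> completed=1 acc=0 shift=0

Answer: 1 0 0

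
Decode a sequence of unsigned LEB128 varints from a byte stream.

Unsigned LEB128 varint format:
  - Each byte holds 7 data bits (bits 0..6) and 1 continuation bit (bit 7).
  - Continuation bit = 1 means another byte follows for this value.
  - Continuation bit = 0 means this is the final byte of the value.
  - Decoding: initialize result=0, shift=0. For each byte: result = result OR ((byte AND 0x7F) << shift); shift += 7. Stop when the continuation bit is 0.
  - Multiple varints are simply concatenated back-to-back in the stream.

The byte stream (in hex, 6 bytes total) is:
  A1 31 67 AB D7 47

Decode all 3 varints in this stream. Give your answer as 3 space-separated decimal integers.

  byte[0]=0xA1 cont=1 payload=0x21=33: acc |= 33<<0 -> acc=33 shift=7
  byte[1]=0x31 cont=0 payload=0x31=49: acc |= 49<<7 -> acc=6305 shift=14 [end]
Varint 1: bytes[0:2] = A1 31 -> value 6305 (2 byte(s))
  byte[2]=0x67 cont=0 payload=0x67=103: acc |= 103<<0 -> acc=103 shift=7 [end]
Varint 2: bytes[2:3] = 67 -> value 103 (1 byte(s))
  byte[3]=0xAB cont=1 payload=0x2B=43: acc |= 43<<0 -> acc=43 shift=7
  byte[4]=0xD7 cont=1 payload=0x57=87: acc |= 87<<7 -> acc=11179 shift=14
  byte[5]=0x47 cont=0 payload=0x47=71: acc |= 71<<14 -> acc=1174443 shift=21 [end]
Varint 3: bytes[3:6] = AB D7 47 -> value 1174443 (3 byte(s))

Answer: 6305 103 1174443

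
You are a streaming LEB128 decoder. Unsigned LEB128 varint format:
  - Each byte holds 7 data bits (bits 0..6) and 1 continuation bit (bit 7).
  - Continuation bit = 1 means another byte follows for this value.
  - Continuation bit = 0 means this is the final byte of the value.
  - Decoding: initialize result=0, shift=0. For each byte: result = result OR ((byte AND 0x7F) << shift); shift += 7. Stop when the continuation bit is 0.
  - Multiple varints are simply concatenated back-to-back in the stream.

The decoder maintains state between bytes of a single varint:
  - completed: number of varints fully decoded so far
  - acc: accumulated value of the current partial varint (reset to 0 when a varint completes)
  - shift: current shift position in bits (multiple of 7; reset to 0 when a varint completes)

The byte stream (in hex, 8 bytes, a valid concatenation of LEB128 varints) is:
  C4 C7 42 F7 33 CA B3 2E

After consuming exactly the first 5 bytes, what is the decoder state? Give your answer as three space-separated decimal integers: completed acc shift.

byte[0]=0xC4 cont=1 payload=0x44: acc |= 68<<0 -> completed=0 acc=68 shift=7
byte[1]=0xC7 cont=1 payload=0x47: acc |= 71<<7 -> completed=0 acc=9156 shift=14
byte[2]=0x42 cont=0 payload=0x42: varint #1 complete (value=1090500); reset -> completed=1 acc=0 shift=0
byte[3]=0xF7 cont=1 payload=0x77: acc |= 119<<0 -> completed=1 acc=119 shift=7
byte[4]=0x33 cont=0 payload=0x33: varint #2 complete (value=6647); reset -> completed=2 acc=0 shift=0

Answer: 2 0 0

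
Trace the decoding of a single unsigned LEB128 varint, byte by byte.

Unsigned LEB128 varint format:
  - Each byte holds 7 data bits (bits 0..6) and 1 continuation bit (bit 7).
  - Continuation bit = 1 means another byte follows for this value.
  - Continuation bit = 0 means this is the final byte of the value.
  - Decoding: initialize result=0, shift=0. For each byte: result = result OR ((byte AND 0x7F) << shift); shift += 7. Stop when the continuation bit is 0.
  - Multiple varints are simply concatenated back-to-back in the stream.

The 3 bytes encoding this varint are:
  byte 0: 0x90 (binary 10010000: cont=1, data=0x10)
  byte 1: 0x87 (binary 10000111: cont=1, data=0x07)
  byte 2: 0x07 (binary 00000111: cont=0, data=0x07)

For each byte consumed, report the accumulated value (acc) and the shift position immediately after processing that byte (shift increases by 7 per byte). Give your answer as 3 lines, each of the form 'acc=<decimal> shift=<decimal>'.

Answer: acc=16 shift=7
acc=912 shift=14
acc=115600 shift=21

Derivation:
byte 0=0x90: payload=0x10=16, contrib = 16<<0 = 16; acc -> 16, shift -> 7
byte 1=0x87: payload=0x07=7, contrib = 7<<7 = 896; acc -> 912, shift -> 14
byte 2=0x07: payload=0x07=7, contrib = 7<<14 = 114688; acc -> 115600, shift -> 21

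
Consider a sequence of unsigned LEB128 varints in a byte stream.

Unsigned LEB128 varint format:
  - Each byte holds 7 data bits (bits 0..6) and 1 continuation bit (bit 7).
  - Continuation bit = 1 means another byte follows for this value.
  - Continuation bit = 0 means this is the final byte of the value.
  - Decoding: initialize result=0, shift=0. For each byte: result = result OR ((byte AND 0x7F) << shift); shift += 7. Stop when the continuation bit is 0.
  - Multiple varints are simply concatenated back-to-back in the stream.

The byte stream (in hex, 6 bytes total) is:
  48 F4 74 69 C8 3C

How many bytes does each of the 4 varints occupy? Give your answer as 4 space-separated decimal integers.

Answer: 1 2 1 2

Derivation:
  byte[0]=0x48 cont=0 payload=0x48=72: acc |= 72<<0 -> acc=72 shift=7 [end]
Varint 1: bytes[0:1] = 48 -> value 72 (1 byte(s))
  byte[1]=0xF4 cont=1 payload=0x74=116: acc |= 116<<0 -> acc=116 shift=7
  byte[2]=0x74 cont=0 payload=0x74=116: acc |= 116<<7 -> acc=14964 shift=14 [end]
Varint 2: bytes[1:3] = F4 74 -> value 14964 (2 byte(s))
  byte[3]=0x69 cont=0 payload=0x69=105: acc |= 105<<0 -> acc=105 shift=7 [end]
Varint 3: bytes[3:4] = 69 -> value 105 (1 byte(s))
  byte[4]=0xC8 cont=1 payload=0x48=72: acc |= 72<<0 -> acc=72 shift=7
  byte[5]=0x3C cont=0 payload=0x3C=60: acc |= 60<<7 -> acc=7752 shift=14 [end]
Varint 4: bytes[4:6] = C8 3C -> value 7752 (2 byte(s))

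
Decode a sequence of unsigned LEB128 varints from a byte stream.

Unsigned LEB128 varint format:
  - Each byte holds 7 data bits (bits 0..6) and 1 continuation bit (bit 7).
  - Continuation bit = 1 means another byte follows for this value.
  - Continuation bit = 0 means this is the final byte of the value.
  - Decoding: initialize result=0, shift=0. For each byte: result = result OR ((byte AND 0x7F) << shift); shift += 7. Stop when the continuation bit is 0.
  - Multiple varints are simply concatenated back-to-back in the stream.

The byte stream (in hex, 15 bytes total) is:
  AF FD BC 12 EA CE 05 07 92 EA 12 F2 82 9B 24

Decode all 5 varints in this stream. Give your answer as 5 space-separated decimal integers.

Answer: 38747823 92010 7 308498 75940210

Derivation:
  byte[0]=0xAF cont=1 payload=0x2F=47: acc |= 47<<0 -> acc=47 shift=7
  byte[1]=0xFD cont=1 payload=0x7D=125: acc |= 125<<7 -> acc=16047 shift=14
  byte[2]=0xBC cont=1 payload=0x3C=60: acc |= 60<<14 -> acc=999087 shift=21
  byte[3]=0x12 cont=0 payload=0x12=18: acc |= 18<<21 -> acc=38747823 shift=28 [end]
Varint 1: bytes[0:4] = AF FD BC 12 -> value 38747823 (4 byte(s))
  byte[4]=0xEA cont=1 payload=0x6A=106: acc |= 106<<0 -> acc=106 shift=7
  byte[5]=0xCE cont=1 payload=0x4E=78: acc |= 78<<7 -> acc=10090 shift=14
  byte[6]=0x05 cont=0 payload=0x05=5: acc |= 5<<14 -> acc=92010 shift=21 [end]
Varint 2: bytes[4:7] = EA CE 05 -> value 92010 (3 byte(s))
  byte[7]=0x07 cont=0 payload=0x07=7: acc |= 7<<0 -> acc=7 shift=7 [end]
Varint 3: bytes[7:8] = 07 -> value 7 (1 byte(s))
  byte[8]=0x92 cont=1 payload=0x12=18: acc |= 18<<0 -> acc=18 shift=7
  byte[9]=0xEA cont=1 payload=0x6A=106: acc |= 106<<7 -> acc=13586 shift=14
  byte[10]=0x12 cont=0 payload=0x12=18: acc |= 18<<14 -> acc=308498 shift=21 [end]
Varint 4: bytes[8:11] = 92 EA 12 -> value 308498 (3 byte(s))
  byte[11]=0xF2 cont=1 payload=0x72=114: acc |= 114<<0 -> acc=114 shift=7
  byte[12]=0x82 cont=1 payload=0x02=2: acc |= 2<<7 -> acc=370 shift=14
  byte[13]=0x9B cont=1 payload=0x1B=27: acc |= 27<<14 -> acc=442738 shift=21
  byte[14]=0x24 cont=0 payload=0x24=36: acc |= 36<<21 -> acc=75940210 shift=28 [end]
Varint 5: bytes[11:15] = F2 82 9B 24 -> value 75940210 (4 byte(s))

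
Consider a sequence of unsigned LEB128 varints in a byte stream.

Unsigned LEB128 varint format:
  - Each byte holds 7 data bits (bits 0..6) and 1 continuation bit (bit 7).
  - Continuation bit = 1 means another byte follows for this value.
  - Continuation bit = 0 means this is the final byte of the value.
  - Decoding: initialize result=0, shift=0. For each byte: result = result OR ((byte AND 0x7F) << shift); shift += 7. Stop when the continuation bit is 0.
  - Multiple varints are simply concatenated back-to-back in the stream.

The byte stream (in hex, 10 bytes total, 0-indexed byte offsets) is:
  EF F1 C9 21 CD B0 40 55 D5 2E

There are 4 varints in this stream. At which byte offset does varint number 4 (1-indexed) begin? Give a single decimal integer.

Answer: 8

Derivation:
  byte[0]=0xEF cont=1 payload=0x6F=111: acc |= 111<<0 -> acc=111 shift=7
  byte[1]=0xF1 cont=1 payload=0x71=113: acc |= 113<<7 -> acc=14575 shift=14
  byte[2]=0xC9 cont=1 payload=0x49=73: acc |= 73<<14 -> acc=1210607 shift=21
  byte[3]=0x21 cont=0 payload=0x21=33: acc |= 33<<21 -> acc=70416623 shift=28 [end]
Varint 1: bytes[0:4] = EF F1 C9 21 -> value 70416623 (4 byte(s))
  byte[4]=0xCD cont=1 payload=0x4D=77: acc |= 77<<0 -> acc=77 shift=7
  byte[5]=0xB0 cont=1 payload=0x30=48: acc |= 48<<7 -> acc=6221 shift=14
  byte[6]=0x40 cont=0 payload=0x40=64: acc |= 64<<14 -> acc=1054797 shift=21 [end]
Varint 2: bytes[4:7] = CD B0 40 -> value 1054797 (3 byte(s))
  byte[7]=0x55 cont=0 payload=0x55=85: acc |= 85<<0 -> acc=85 shift=7 [end]
Varint 3: bytes[7:8] = 55 -> value 85 (1 byte(s))
  byte[8]=0xD5 cont=1 payload=0x55=85: acc |= 85<<0 -> acc=85 shift=7
  byte[9]=0x2E cont=0 payload=0x2E=46: acc |= 46<<7 -> acc=5973 shift=14 [end]
Varint 4: bytes[8:10] = D5 2E -> value 5973 (2 byte(s))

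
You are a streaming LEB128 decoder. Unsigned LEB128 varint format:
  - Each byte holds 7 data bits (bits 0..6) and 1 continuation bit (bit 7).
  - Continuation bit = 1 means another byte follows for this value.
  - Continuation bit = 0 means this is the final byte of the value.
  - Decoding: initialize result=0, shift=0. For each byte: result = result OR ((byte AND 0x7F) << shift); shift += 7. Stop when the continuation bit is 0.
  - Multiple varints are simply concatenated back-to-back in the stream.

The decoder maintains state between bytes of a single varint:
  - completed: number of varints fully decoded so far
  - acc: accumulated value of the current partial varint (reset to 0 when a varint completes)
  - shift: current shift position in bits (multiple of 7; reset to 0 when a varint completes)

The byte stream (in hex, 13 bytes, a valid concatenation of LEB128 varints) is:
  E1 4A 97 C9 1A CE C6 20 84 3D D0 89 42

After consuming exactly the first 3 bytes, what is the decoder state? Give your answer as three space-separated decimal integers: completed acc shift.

Answer: 1 23 7

Derivation:
byte[0]=0xE1 cont=1 payload=0x61: acc |= 97<<0 -> completed=0 acc=97 shift=7
byte[1]=0x4A cont=0 payload=0x4A: varint #1 complete (value=9569); reset -> completed=1 acc=0 shift=0
byte[2]=0x97 cont=1 payload=0x17: acc |= 23<<0 -> completed=1 acc=23 shift=7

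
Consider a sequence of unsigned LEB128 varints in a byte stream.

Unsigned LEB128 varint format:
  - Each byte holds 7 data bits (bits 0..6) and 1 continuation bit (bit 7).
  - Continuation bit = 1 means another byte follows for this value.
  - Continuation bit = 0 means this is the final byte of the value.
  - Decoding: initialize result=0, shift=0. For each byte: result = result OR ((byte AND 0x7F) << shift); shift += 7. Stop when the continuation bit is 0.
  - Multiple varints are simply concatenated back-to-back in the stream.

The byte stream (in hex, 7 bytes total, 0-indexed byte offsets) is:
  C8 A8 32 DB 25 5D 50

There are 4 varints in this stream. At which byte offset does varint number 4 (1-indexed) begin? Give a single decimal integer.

  byte[0]=0xC8 cont=1 payload=0x48=72: acc |= 72<<0 -> acc=72 shift=7
  byte[1]=0xA8 cont=1 payload=0x28=40: acc |= 40<<7 -> acc=5192 shift=14
  byte[2]=0x32 cont=0 payload=0x32=50: acc |= 50<<14 -> acc=824392 shift=21 [end]
Varint 1: bytes[0:3] = C8 A8 32 -> value 824392 (3 byte(s))
  byte[3]=0xDB cont=1 payload=0x5B=91: acc |= 91<<0 -> acc=91 shift=7
  byte[4]=0x25 cont=0 payload=0x25=37: acc |= 37<<7 -> acc=4827 shift=14 [end]
Varint 2: bytes[3:5] = DB 25 -> value 4827 (2 byte(s))
  byte[5]=0x5D cont=0 payload=0x5D=93: acc |= 93<<0 -> acc=93 shift=7 [end]
Varint 3: bytes[5:6] = 5D -> value 93 (1 byte(s))
  byte[6]=0x50 cont=0 payload=0x50=80: acc |= 80<<0 -> acc=80 shift=7 [end]
Varint 4: bytes[6:7] = 50 -> value 80 (1 byte(s))

Answer: 6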